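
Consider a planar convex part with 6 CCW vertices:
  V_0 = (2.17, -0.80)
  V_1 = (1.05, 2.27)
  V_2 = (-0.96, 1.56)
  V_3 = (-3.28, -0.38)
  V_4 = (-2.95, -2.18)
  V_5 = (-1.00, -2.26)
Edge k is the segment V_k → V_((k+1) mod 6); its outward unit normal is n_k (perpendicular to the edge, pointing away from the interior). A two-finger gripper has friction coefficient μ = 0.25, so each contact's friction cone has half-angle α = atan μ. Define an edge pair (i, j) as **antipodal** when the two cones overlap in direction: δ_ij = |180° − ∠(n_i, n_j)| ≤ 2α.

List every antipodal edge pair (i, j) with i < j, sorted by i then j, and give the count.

α = atan 0.25 = 14.04°;  2α = 28.07°
n_0 = (+0.9394, +0.3427)
n_1 = (-0.3331, +0.9429)
n_2 = (-0.6415, +0.7671)
n_3 = (-0.9836, -0.1803)
n_4 = (-0.0410, -0.9992)
n_5 = (+0.4183, -0.9083)
  (0,1): δ = 90.59°  ·
  (0,2): δ = 70.14°  ·
  (0,3): δ = 9.65°  ✓
  (0,4): δ = 67.61°  ·
  (0,5): δ = 94.69°  ·
  (1,2): δ = 159.55°  ·
  (1,3): δ = 99.07°  ·
  (1,4): δ = 21.80°  ✓
  (1,5): δ = 5.27°  ✓
  (2,3): δ = 119.51°  ·
  (2,4): δ = 42.25°  ·
  (2,5): δ = 15.17°  ✓
  (3,4): δ = 102.74°  ·
  (3,5): δ = 75.66°  ·
  (4,5): δ = 152.92°  ·
antipodal pairs: 4

count = 4; pairs: (0,3), (1,4), (1,5), (2,5)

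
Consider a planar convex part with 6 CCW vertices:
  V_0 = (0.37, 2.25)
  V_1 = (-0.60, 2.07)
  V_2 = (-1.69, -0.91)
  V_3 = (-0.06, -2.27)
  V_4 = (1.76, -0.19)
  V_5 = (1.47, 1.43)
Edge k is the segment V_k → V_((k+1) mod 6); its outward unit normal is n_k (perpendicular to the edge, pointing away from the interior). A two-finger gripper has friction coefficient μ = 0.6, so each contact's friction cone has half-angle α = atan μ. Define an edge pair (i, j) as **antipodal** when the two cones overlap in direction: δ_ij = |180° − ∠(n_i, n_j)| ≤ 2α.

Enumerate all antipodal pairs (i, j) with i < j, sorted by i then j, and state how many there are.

α = atan 0.6 = 30.96°;  2α = 61.93°
n_0 = (-0.1825, +0.9832)
n_1 = (-0.9391, +0.3435)
n_2 = (-0.6406, -0.7678)
n_3 = (+0.7526, -0.6585)
n_4 = (+0.9844, +0.1762)
n_5 = (+0.5977, +0.8017)
  (0,1): δ = 120.60°  ·
  (0,2): δ = 50.35°  ✓
  (0,3): δ = 38.30°  ✓
  (0,4): δ = 89.64°  ·
  (0,5): δ = 132.78°  ·
  (1,2): δ = 109.75°  ·
  (1,3): δ = 21.09°  ✓
  (1,4): δ = 30.24°  ✓
  (1,5): δ = 73.39°  ·
  (2,3): δ = 91.35°  ·
  (2,4): δ = 40.01°  ✓
  (2,5): δ = 3.14°  ✓
  (3,4): δ = 128.66°  ·
  (3,5): δ = 85.52°  ·
  (4,5): δ = 136.85°  ·
antipodal pairs: 6

count = 6; pairs: (0,2), (0,3), (1,3), (1,4), (2,4), (2,5)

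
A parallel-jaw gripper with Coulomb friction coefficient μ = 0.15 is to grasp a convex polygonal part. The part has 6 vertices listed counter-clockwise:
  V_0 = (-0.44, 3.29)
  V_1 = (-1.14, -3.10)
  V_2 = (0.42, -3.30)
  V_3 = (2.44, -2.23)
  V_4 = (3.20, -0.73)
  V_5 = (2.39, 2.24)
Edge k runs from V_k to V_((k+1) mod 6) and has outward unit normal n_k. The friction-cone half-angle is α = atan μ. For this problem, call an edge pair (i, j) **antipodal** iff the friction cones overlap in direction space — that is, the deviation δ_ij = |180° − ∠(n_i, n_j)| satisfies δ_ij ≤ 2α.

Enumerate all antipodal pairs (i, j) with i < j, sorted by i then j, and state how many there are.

count = 1; pairs: (1,5)

α = atan 0.15 = 8.53°;  2α = 17.06°
n_0 = (-0.9941, +0.1089)
n_1 = (-0.1272, -0.9919)
n_2 = (+0.4681, -0.8837)
n_3 = (+0.8920, -0.4520)
n_4 = (+0.9648, +0.2631)
n_5 = (+0.3479, +0.9375)
  (0,1): δ = 91.05°  ·
  (0,2): δ = 55.84°  ·
  (0,3): δ = 20.62°  ·
  (0,4): δ = 21.51°  ·
  (0,5): δ = 75.90°  ·
  (1,2): δ = 144.78°  ·
  (1,3): δ = 109.56°  ·
  (1,4): δ = 67.44°  ·
  (1,5): δ = 13.05°  ✓
  (2,3): δ = 144.78°  ·
  (2,4): δ = 102.66°  ·
  (2,5): δ = 48.27°  ·
  (3,4): δ = 137.88°  ·
  (3,5): δ = 83.49°  ·
  (4,5): δ = 125.61°  ·
antipodal pairs: 1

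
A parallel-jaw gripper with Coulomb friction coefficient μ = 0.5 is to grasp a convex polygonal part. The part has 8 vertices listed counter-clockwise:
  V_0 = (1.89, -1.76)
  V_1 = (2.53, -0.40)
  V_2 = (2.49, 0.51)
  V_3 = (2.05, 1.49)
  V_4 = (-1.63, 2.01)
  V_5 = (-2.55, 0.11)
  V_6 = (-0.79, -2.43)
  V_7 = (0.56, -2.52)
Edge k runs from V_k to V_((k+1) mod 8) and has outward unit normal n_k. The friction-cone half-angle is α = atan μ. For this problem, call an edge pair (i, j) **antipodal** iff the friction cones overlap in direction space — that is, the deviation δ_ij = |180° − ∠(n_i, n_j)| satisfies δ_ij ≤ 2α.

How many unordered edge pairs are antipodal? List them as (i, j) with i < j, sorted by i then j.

α = atan 0.5 = 26.57°;  2α = 53.13°
n_0 = (+0.9048, -0.4258)
n_1 = (+0.9990, +0.0439)
n_2 = (+0.9123, +0.4096)
n_3 = (+0.1399, +0.9902)
n_4 = (-0.9000, +0.4358)
n_5 = (-0.8220, -0.5695)
n_6 = (-0.0665, -0.9978)
n_7 = (+0.4961, -0.8682)
  (0,1): δ = 152.28°  ·
  (0,2): δ = 130.62°  ·
  (0,3): δ = 72.84°  ·
  (0,4): δ = 0.64°  ✓
  (0,5): δ = 59.92°  ·
  (0,6): δ = 111.39°  ·
  (0,7): δ = 144.95°  ·
  (1,2): δ = 158.34°  ·
  (1,3): δ = 100.56°  ·
  (1,4): δ = 28.35°  ✓
  (1,5): δ = 32.20°  ✓
  (1,6): δ = 83.67°  ·
  (1,7): δ = 117.23°  ·
  (2,3): δ = 122.22°  ·
  (2,4): δ = 50.02°  ✓
  (2,5): δ = 10.54°  ✓
  (2,6): δ = 62.01°  ·
  (2,7): δ = 95.57°  ·
  (3,4): δ = 107.79°  ·
  (3,5): δ = 47.24°  ✓
  (3,6): δ = 4.23°  ✓
  (3,7): δ = 37.79°  ✓
  (4,5): δ = 119.44°  ·
  (4,6): δ = 67.98°  ·
  (4,7): δ = 34.42°  ✓
  (5,6): δ = 128.53°  ·
  (5,7): δ = 94.97°  ·
  (6,7): δ = 146.44°  ·
antipodal pairs: 9

count = 9; pairs: (0,4), (1,4), (1,5), (2,4), (2,5), (3,5), (3,6), (3,7), (4,7)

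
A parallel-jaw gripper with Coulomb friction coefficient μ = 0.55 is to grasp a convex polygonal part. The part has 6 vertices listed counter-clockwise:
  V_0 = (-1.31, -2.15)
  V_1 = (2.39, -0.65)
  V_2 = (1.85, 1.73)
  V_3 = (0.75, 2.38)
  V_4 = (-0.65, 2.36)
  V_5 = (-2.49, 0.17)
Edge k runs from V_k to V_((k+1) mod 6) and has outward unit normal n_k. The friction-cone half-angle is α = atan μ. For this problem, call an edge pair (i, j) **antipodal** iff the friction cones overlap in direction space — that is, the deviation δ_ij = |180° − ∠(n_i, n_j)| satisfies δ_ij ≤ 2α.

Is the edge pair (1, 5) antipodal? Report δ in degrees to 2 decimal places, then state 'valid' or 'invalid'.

δ = 14.18°, valid

α = atan 0.55 = 28.81°;  2α = 57.62°
edge 1: e_1 = (-0.54, +2.38);  n_1 = (+0.9752, +0.2213)
edge 5: e_5 = (+1.18, -2.32);  n_5 = (-0.8913, -0.4534)
∠(n_1, n_5) = 165.82°
δ = |180° − 165.82°| = 14.18°
14.18° ≤ 2α = 57.62°  →  valid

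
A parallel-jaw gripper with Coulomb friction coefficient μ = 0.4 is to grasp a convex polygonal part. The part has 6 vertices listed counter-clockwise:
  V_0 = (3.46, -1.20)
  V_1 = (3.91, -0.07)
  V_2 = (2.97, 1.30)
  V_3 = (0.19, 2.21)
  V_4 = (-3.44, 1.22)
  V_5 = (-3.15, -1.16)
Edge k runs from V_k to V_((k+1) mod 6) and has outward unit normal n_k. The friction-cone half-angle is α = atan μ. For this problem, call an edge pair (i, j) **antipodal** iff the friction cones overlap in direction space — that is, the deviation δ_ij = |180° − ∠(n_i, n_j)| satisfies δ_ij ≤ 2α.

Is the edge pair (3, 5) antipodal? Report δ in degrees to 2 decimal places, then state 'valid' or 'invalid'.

α = atan 0.4 = 21.80°;  2α = 43.60°
edge 3: e_3 = (-3.63, -0.99);  n_3 = (-0.2631, +0.9648)
edge 5: e_5 = (+6.61, -0.04);  n_5 = (-0.0061, -1.0000)
∠(n_3, n_5) = 164.40°
δ = |180° − 164.40°| = 15.60°
15.60° ≤ 2α = 43.60°  →  valid

δ = 15.60°, valid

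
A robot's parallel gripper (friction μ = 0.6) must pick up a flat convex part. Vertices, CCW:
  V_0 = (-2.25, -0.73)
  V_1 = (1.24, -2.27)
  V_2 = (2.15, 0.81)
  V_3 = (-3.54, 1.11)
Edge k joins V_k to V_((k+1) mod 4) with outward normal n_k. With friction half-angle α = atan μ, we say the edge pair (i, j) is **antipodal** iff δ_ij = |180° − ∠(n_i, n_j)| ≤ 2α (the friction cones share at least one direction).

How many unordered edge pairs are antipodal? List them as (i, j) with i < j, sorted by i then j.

count = 3; pairs: (0,2), (1,3), (2,3)

α = atan 0.6 = 30.96°;  2α = 61.93°
n_0 = (-0.4037, -0.9149)
n_1 = (+0.9590, -0.2833)
n_2 = (+0.0527, +0.9986)
n_3 = (-0.8188, -0.5741)
  (0,1): δ = 82.65°  ·
  (0,2): δ = 20.79°  ✓
  (0,3): δ = 148.84°  ·
  (1,2): δ = 76.56°  ·
  (1,3): δ = 51.49°  ✓
  (2,3): δ = 51.95°  ✓
antipodal pairs: 3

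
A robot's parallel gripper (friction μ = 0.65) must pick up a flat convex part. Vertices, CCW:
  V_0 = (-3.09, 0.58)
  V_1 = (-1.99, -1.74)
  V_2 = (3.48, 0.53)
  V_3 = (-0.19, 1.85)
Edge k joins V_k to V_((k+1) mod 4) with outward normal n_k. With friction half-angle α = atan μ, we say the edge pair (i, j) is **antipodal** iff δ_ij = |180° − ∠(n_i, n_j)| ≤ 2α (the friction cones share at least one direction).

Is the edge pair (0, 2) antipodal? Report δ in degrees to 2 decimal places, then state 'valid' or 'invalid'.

α = atan 0.65 = 33.02°;  2α = 66.05°
edge 0: e_0 = (+1.10, -2.32);  n_0 = (-0.9036, -0.4284)
edge 2: e_2 = (-3.67, +1.32);  n_2 = (+0.3384, +0.9410)
∠(n_0, n_2) = 135.15°
δ = |180° − 135.15°| = 44.85°
44.85° ≤ 2α = 66.05°  →  valid

δ = 44.85°, valid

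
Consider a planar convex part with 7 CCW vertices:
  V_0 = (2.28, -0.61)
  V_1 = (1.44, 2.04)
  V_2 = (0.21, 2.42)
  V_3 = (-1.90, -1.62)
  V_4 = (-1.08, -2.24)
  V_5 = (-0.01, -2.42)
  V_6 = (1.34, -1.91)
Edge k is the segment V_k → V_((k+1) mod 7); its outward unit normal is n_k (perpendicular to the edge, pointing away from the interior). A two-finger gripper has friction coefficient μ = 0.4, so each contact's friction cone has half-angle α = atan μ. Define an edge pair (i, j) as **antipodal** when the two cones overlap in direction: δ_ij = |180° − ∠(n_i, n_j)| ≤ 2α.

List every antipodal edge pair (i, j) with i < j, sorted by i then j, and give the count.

α = atan 0.4 = 21.80°;  2α = 43.60°
n_0 = (+0.9533, +0.3022)
n_1 = (+0.2952, +0.9554)
n_2 = (-0.8864, +0.4629)
n_3 = (-0.6031, -0.7977)
n_4 = (-0.1659, -0.9861)
n_5 = (+0.3534, -0.9355)
n_6 = (+0.8104, -0.5859)
  (0,1): δ = 124.76°  ·
  (0,2): δ = 45.16°  ·
  (0,3): δ = 35.32°  ✓
  (0,4): δ = 62.86°  ·
  (0,5): δ = 93.11°  ·
  (0,6): δ = 126.54°  ·
  (1,2): δ = 100.41°  ·
  (1,3): δ = 19.92°  ✓
  (1,4): δ = 7.62°  ✓
  (1,5): δ = 37.86°  ✓
  (1,6): δ = 71.30°  ·
  (2,3): δ = 99.52°  ·
  (2,4): δ = 71.97°  ·
  (2,5): δ = 41.73°  ✓
  (2,6): δ = 8.29°  ✓
  (3,4): δ = 152.46°  ·
  (3,5): δ = 122.21°  ·
  (3,6): δ = 88.78°  ·
  (4,5): δ = 149.76°  ·
  (4,6): δ = 116.32°  ·
  (5,6): δ = 146.57°  ·
antipodal pairs: 6

count = 6; pairs: (0,3), (1,3), (1,4), (1,5), (2,5), (2,6)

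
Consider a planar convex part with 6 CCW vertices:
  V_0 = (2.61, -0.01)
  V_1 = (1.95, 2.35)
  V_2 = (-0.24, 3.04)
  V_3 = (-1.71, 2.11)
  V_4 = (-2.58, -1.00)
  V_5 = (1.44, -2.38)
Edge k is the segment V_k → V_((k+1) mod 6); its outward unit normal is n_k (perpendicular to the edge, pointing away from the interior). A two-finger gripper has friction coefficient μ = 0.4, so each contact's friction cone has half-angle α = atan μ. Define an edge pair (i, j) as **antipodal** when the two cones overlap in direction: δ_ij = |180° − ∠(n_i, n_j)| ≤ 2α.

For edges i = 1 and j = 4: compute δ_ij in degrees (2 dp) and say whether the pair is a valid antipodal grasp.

δ = 1.46°, valid

α = atan 0.4 = 21.80°;  2α = 43.60°
edge 1: e_1 = (-2.19, +0.69);  n_1 = (+0.3005, +0.9538)
edge 4: e_4 = (+4.02, -1.38);  n_4 = (-0.3247, -0.9458)
∠(n_1, n_4) = 178.54°
δ = |180° − 178.54°| = 1.46°
1.46° ≤ 2α = 43.60°  →  valid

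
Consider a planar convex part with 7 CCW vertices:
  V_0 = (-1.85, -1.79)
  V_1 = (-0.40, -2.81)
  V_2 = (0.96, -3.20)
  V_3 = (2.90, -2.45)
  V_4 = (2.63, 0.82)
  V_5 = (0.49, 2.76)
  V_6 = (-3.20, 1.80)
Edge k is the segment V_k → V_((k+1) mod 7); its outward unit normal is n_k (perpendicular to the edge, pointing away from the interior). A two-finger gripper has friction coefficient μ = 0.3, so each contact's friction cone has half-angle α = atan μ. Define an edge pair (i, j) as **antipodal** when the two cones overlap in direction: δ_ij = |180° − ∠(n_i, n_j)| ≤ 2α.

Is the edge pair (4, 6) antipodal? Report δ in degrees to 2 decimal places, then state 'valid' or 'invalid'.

δ = 27.20°, valid

α = atan 0.3 = 16.70°;  2α = 33.40°
edge 4: e_4 = (-2.14, +1.94);  n_4 = (+0.6716, +0.7409)
edge 6: e_6 = (+1.35, -3.59);  n_6 = (-0.9360, -0.3520)
∠(n_4, n_6) = 152.80°
δ = |180° − 152.80°| = 27.20°
27.20° ≤ 2α = 33.40°  →  valid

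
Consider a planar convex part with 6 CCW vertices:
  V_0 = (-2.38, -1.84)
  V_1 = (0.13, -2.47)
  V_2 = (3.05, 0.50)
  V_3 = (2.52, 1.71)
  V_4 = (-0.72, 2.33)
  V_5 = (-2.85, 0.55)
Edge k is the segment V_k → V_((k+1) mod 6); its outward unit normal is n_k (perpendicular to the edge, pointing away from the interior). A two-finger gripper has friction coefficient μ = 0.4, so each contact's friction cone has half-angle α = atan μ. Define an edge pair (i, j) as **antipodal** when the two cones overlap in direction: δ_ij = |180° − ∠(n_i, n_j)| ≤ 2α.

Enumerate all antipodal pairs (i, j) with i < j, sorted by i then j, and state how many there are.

count = 3; pairs: (0,3), (1,4), (2,5)

α = atan 0.4 = 21.80°;  2α = 43.60°
n_0 = (-0.2434, -0.9699)
n_1 = (+0.7131, -0.7011)
n_2 = (+0.9160, +0.4012)
n_3 = (+0.1879, +0.9822)
n_4 = (-0.6412, +0.7673)
n_5 = (-0.9812, -0.1930)
  (0,1): δ = 120.42°  ·
  (0,2): δ = 52.26°  ·
  (0,3): δ = 3.26°  ✓
  (0,4): δ = 53.97°  ·
  (0,5): δ = 115.22°  ·
  (1,2): δ = 111.83°  ·
  (1,3): δ = 56.32°  ·
  (1,4): δ = 5.60°  ✓
  (1,5): δ = 55.64°  ·
  (2,3): δ = 124.49°  ·
  (2,4): δ = 73.77°  ·
  (2,5): δ = 12.53°  ✓
  (3,4): δ = 129.28°  ·
  (3,5): δ = 68.04°  ·
  (4,5): δ = 118.76°  ·
antipodal pairs: 3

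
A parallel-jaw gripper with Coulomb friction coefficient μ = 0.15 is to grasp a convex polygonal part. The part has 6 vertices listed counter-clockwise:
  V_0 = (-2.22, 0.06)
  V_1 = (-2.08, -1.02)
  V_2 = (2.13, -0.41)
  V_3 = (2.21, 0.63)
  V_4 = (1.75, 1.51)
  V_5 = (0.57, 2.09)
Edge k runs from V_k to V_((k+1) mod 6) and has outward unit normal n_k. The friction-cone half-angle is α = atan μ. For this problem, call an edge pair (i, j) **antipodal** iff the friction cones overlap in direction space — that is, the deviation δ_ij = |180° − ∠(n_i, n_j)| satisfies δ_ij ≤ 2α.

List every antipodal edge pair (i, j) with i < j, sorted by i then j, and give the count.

count = 1; pairs: (0,2)

α = atan 0.15 = 8.53°;  2α = 17.06°
n_0 = (-0.9917, -0.1286)
n_1 = (+0.1434, -0.9897)
n_2 = (+0.9971, -0.0767)
n_3 = (+0.8862, +0.4633)
n_4 = (+0.4411, +0.8974)
n_5 = (-0.5883, +0.8086)
  (0,1): δ = 89.14°  ·
  (0,2): δ = 11.78°  ✓
  (0,3): δ = 20.21°  ·
  (0,4): δ = 56.44°  ·
  (0,5): δ = 118.65°  ·
  (1,2): δ = 102.64°  ·
  (1,3): δ = 70.65°  ·
  (1,4): δ = 34.42°  ·
  (1,5): δ = 27.80°  ·
  (2,3): δ = 148.00°  ·
  (2,4): δ = 111.78°  ·
  (2,5): δ = 49.56°  ·
  (3,4): δ = 143.77°  ·
  (3,5): δ = 81.56°  ·
  (4,5): δ = 117.79°  ·
antipodal pairs: 1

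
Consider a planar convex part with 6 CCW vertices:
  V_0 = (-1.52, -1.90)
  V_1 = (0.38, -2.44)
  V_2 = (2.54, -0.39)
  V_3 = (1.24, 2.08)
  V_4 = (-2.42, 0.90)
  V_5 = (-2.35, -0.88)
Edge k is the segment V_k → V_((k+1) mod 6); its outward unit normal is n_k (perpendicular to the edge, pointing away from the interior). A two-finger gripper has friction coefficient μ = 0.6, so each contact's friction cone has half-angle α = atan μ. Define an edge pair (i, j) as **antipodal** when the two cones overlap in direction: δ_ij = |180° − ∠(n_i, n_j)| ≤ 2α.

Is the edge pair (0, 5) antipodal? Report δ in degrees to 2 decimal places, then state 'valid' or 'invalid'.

δ = 145.00°, invalid

α = atan 0.6 = 30.96°;  2α = 61.93°
edge 0: e_0 = (+1.90, -0.54);  n_0 = (-0.2734, -0.9619)
edge 5: e_5 = (+0.83, -1.02);  n_5 = (-0.7756, -0.6312)
∠(n_0, n_5) = 35.00°
δ = |180° − 35.00°| = 145.00°
145.00° > 2α = 61.93°  →  invalid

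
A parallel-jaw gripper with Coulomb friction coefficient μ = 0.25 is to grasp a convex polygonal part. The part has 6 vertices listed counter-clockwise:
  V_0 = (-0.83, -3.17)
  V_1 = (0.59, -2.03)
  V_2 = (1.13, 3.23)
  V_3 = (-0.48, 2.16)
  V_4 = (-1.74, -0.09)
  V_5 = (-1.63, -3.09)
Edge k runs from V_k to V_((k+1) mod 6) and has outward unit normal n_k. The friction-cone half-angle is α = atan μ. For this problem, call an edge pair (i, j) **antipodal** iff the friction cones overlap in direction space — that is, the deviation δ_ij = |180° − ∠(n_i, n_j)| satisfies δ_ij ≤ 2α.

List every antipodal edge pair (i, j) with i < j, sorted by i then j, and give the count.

count = 4; pairs: (0,2), (0,3), (1,3), (1,4)

α = atan 0.25 = 14.04°;  2α = 28.07°
n_0 = (+0.6260, -0.7798)
n_1 = (+0.9948, -0.1021)
n_2 = (-0.5535, +0.8328)
n_3 = (-0.8725, +0.4886)
n_4 = (-0.9993, -0.0366)
n_5 = (-0.0995, -0.9950)
  (0,1): δ = 134.62°  ·
  (0,2): δ = 5.15°  ✓
  (0,3): δ = 21.99°  ✓
  (0,4): δ = 53.34°  ·
  (0,5): δ = 135.53°  ·
  (1,2): δ = 50.53°  ·
  (1,3): δ = 23.39°  ✓
  (1,4): δ = 7.96°  ✓
  (1,5): δ = 90.15°  ·
  (2,3): δ = 152.86°  ·
  (2,4): δ = 121.51°  ·
  (2,5): δ = 39.32°  ·
  (3,4): δ = 148.65°  ·
  (3,5): δ = 66.46°  ·
  (4,5): δ = 97.81°  ·
antipodal pairs: 4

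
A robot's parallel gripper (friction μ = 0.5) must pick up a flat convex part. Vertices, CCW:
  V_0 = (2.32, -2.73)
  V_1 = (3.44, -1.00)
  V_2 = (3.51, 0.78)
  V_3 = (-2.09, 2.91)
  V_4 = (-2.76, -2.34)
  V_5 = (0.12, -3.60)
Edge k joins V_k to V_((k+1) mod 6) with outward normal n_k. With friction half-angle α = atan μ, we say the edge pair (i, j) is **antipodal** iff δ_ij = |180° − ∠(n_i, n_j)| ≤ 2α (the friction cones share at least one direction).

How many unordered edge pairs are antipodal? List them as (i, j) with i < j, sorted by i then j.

α = atan 0.5 = 26.57°;  2α = 53.13°
n_0 = (+0.8394, -0.5435)
n_1 = (+0.9992, -0.0393)
n_2 = (+0.3555, +0.9347)
n_3 = (-0.9920, +0.1266)
n_4 = (-0.4008, -0.9162)
n_5 = (+0.3677, -0.9299)
  (0,1): δ = 149.33°  ·
  (0,2): δ = 77.91°  ·
  (0,3): δ = 25.65°  ✓
  (0,4): δ = 99.29°  ·
  (0,5): δ = 144.50°  ·
  (1,2): δ = 108.57°  ·
  (1,3): δ = 5.02°  ✓
  (1,4): δ = 68.62°  ·
  (1,5): δ = 113.83°  ·
  (2,3): δ = 76.45°  ·
  (2,4): δ = 2.80°  ✓
  (2,5): δ = 42.40°  ✓
  (3,4): δ = 106.36°  ·
  (3,5): δ = 61.15°  ·
  (4,5): δ = 134.79°  ·
antipodal pairs: 4

count = 4; pairs: (0,3), (1,3), (2,4), (2,5)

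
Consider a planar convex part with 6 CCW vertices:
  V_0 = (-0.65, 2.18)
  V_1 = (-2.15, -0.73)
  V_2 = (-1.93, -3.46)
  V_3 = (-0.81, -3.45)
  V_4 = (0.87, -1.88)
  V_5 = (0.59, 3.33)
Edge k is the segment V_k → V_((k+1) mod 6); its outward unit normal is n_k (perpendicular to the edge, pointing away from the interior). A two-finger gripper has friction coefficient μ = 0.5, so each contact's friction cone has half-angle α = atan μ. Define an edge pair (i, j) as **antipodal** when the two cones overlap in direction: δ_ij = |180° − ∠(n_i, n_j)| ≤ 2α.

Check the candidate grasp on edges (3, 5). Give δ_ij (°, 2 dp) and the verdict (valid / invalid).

δ = 0.22°, valid

α = atan 0.5 = 26.57°;  2α = 53.13°
edge 3: e_3 = (+1.68, +1.57);  n_3 = (+0.6828, -0.7306)
edge 5: e_5 = (-1.24, -1.15);  n_5 = (-0.6800, +0.7332)
∠(n_3, n_5) = 179.78°
δ = |180° − 179.78°| = 0.22°
0.22° ≤ 2α = 53.13°  →  valid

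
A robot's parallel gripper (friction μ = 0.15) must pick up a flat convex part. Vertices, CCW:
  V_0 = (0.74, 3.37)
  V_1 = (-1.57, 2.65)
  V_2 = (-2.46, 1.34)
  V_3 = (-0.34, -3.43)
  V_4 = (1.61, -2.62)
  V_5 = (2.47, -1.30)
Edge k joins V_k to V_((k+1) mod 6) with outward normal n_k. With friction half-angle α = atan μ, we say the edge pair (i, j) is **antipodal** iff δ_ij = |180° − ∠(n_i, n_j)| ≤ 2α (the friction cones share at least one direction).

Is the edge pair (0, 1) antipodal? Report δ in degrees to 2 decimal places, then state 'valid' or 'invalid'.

α = atan 0.15 = 8.53°;  2α = 17.06°
edge 0: e_0 = (-2.31, -0.72);  n_0 = (-0.2976, +0.9547)
edge 1: e_1 = (-0.89, -1.31);  n_1 = (-0.8272, +0.5620)
∠(n_0, n_1) = 38.50°
δ = |180° − 38.50°| = 141.50°
141.50° > 2α = 17.06°  →  invalid

δ = 141.50°, invalid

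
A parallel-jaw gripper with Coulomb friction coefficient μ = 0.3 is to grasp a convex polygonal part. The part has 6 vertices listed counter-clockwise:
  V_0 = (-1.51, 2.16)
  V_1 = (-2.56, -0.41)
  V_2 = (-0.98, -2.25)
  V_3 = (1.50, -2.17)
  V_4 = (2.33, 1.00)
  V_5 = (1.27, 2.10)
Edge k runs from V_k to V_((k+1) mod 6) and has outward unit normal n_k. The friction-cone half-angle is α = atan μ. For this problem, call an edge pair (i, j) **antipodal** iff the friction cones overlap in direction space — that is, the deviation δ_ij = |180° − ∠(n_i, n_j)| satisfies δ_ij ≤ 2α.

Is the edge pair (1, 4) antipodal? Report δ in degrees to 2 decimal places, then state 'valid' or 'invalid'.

α = atan 0.3 = 16.70°;  2α = 33.40°
edge 1: e_1 = (+1.58, -1.84);  n_1 = (-0.7587, -0.6515)
edge 4: e_4 = (-1.06, +1.10);  n_4 = (+0.7201, +0.6939)
∠(n_1, n_4) = 176.71°
δ = |180° − 176.71°| = 3.29°
3.29° ≤ 2α = 33.40°  →  valid

δ = 3.29°, valid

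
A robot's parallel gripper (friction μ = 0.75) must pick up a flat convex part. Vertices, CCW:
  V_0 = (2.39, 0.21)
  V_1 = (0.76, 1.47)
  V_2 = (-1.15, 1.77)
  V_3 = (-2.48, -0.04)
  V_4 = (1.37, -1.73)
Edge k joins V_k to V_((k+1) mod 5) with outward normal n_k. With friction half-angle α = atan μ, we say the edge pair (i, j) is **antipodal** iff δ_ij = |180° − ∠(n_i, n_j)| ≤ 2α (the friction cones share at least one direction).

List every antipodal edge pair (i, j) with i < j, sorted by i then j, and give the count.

count = 4; pairs: (0,3), (1,3), (1,4), (2,4)

α = atan 0.75 = 36.87°;  2α = 73.74°
n_0 = (+0.6116, +0.7912)
n_1 = (+0.1552, +0.9879)
n_2 = (-0.8058, +0.5921)
n_3 = (-0.4019, -0.9157)
n_4 = (+0.8851, -0.4654)
  (0,1): δ = 151.22°  ·
  (0,2): δ = 88.60°  ·
  (0,3): δ = 14.00°  ✓
  (0,4): δ = 99.97°  ·
  (1,2): δ = 117.38°  ·
  (1,3): δ = 14.77°  ✓
  (1,4): δ = 71.19°  ✓
  (2,3): δ = 77.39°  ·
  (2,4): δ = 8.57°  ✓
  (3,4): δ = 94.03°  ·
antipodal pairs: 4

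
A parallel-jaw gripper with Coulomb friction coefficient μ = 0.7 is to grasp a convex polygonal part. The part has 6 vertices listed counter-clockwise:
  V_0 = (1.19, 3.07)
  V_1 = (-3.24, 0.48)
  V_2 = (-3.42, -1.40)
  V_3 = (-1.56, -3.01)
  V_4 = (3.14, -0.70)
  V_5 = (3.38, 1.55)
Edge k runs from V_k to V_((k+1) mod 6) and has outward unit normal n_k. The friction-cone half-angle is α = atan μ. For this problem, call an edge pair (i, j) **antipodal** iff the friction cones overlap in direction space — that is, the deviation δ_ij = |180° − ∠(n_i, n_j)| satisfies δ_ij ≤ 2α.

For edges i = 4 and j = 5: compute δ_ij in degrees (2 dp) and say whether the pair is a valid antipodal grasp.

δ = 118.67°, invalid

α = atan 0.7 = 34.99°;  2α = 69.98°
edge 4: e_4 = (+0.24, +2.25);  n_4 = (+0.9944, -0.1061)
edge 5: e_5 = (-2.19, +1.52);  n_5 = (+0.5702, +0.8215)
∠(n_4, n_5) = 61.33°
δ = |180° − 61.33°| = 118.67°
118.67° > 2α = 69.98°  →  invalid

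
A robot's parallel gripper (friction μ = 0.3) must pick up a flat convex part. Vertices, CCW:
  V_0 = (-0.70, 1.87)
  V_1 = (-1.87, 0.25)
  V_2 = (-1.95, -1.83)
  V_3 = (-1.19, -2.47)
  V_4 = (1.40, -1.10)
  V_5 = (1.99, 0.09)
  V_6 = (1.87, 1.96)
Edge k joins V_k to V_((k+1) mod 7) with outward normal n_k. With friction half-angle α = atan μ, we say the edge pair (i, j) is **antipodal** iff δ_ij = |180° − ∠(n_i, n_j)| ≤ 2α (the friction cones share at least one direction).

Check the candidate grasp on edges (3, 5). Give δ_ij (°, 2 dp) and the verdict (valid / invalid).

δ = 114.21°, invalid

α = atan 0.3 = 16.70°;  2α = 33.40°
edge 3: e_3 = (+2.59, +1.37);  n_3 = (+0.4676, -0.8840)
edge 5: e_5 = (-0.12, +1.87);  n_5 = (+0.9979, +0.0640)
∠(n_3, n_5) = 65.79°
δ = |180° − 65.79°| = 114.21°
114.21° > 2α = 33.40°  →  invalid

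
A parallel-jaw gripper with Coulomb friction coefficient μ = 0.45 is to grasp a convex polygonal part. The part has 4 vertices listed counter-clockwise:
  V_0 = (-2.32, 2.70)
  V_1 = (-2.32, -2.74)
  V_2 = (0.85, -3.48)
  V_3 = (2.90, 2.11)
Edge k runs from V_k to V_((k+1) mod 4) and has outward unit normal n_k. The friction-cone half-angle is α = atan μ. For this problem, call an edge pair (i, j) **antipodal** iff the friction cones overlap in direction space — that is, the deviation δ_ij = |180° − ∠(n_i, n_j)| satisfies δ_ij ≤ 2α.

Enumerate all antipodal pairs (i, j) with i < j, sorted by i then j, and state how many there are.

count = 2; pairs: (0,2), (1,3)

α = atan 0.45 = 24.23°;  2α = 48.46°
n_0 = (-1.0000, -0.0000)
n_1 = (-0.2273, -0.9738)
n_2 = (+0.9389, -0.3443)
n_3 = (+0.1123, +0.9937)
  (0,1): δ = 103.14°  ·
  (0,2): δ = 20.14°  ✓
  (0,3): δ = 83.55°  ·
  (1,2): δ = 97.00°  ·
  (1,3): δ = 6.69°  ✓
  (2,3): δ = 76.31°  ·
antipodal pairs: 2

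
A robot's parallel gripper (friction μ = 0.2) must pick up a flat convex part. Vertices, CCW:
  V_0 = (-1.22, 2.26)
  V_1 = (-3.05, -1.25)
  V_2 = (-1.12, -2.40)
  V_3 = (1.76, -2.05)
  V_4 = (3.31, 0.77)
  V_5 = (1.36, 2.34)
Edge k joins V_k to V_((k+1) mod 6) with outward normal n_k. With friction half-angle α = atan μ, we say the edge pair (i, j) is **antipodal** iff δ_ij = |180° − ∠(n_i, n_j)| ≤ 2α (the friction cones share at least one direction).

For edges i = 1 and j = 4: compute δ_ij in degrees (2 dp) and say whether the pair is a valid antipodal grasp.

δ = 8.05°, valid

α = atan 0.2 = 11.31°;  2α = 22.62°
edge 1: e_1 = (+1.93, -1.15);  n_1 = (-0.5119, -0.8591)
edge 4: e_4 = (-1.95, +1.57);  n_4 = (+0.6271, +0.7789)
∠(n_1, n_4) = 171.95°
δ = |180° − 171.95°| = 8.05°
8.05° ≤ 2α = 22.62°  →  valid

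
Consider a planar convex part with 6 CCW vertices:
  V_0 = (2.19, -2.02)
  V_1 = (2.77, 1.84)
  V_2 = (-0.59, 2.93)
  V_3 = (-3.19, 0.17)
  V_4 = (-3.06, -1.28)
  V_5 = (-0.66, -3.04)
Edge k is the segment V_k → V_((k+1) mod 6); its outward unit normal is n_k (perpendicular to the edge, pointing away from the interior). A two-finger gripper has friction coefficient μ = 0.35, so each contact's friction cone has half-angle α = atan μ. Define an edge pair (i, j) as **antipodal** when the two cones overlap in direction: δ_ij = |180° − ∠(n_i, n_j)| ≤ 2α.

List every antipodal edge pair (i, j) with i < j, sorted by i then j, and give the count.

count = 5; pairs: (0,2), (0,3), (1,4), (1,5), (2,5)

α = atan 0.35 = 19.29°;  2α = 38.58°
n_0 = (+0.9889, -0.1486)
n_1 = (+0.3086, +0.9512)
n_2 = (-0.7279, +0.6857)
n_3 = (-0.9960, -0.0893)
n_4 = (-0.5914, -0.8064)
n_5 = (+0.3370, -0.9415)
  (0,1): δ = 99.43°  ·
  (0,2): δ = 34.74°  ✓
  (0,3): δ = 13.67°  ✓
  (0,4): δ = 62.29°  ·
  (0,5): δ = 118.24°  ·
  (1,2): δ = 115.32°  ·
  (1,3): δ = 66.90°  ·
  (1,4): δ = 18.28°  ✓
  (1,5): δ = 37.67°  ✓
  (2,3): δ = 131.59°  ·
  (2,4): δ = 82.96°  ·
  (2,5): δ = 27.02°  ✓
  (3,4): δ = 131.38°  ·
  (3,5): δ = 75.43°  ·
  (4,5): δ = 124.05°  ·
antipodal pairs: 5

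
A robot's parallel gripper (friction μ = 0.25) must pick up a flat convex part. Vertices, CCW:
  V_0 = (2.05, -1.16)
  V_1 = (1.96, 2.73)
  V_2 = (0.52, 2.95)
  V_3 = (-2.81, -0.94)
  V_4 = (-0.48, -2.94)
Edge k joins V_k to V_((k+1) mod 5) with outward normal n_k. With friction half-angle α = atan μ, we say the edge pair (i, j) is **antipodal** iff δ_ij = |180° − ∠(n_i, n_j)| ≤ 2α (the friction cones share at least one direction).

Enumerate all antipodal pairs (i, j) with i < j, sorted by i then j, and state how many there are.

α = atan 0.25 = 14.04°;  2α = 28.07°
n_0 = (+0.9997, +0.0231)
n_1 = (+0.1510, +0.9885)
n_2 = (-0.7597, +0.6503)
n_3 = (-0.6513, -0.7588)
n_4 = (+0.5754, -0.8179)
  (0,1): δ = 100.01°  ·
  (0,2): δ = 41.89°  ·
  (0,3): δ = 48.03°  ·
  (0,4): δ = 123.80°  ·
  (1,2): δ = 121.88°  ·
  (1,3): δ = 31.96°  ·
  (1,4): δ = 43.81°  ·
  (2,3): δ = 90.08°  ·
  (2,4): δ = 14.31°  ✓
  (3,4): δ = 104.23°  ·
antipodal pairs: 1

count = 1; pairs: (2,4)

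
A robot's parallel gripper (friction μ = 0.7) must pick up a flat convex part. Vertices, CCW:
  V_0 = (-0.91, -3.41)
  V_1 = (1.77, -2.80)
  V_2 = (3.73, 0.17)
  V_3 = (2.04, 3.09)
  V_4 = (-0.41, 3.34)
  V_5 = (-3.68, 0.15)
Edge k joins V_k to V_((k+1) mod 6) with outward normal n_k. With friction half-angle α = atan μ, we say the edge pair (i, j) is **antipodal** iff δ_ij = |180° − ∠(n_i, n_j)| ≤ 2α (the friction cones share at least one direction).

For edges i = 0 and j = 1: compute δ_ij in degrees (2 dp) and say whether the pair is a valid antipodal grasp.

α = atan 0.7 = 34.99°;  2α = 69.98°
edge 0: e_0 = (+2.68, +0.61);  n_0 = (+0.2219, -0.9751)
edge 1: e_1 = (+1.96, +2.97);  n_1 = (+0.8346, -0.5508)
∠(n_0, n_1) = 43.76°
δ = |180° − 43.76°| = 136.24°
136.24° > 2α = 69.98°  →  invalid

δ = 136.24°, invalid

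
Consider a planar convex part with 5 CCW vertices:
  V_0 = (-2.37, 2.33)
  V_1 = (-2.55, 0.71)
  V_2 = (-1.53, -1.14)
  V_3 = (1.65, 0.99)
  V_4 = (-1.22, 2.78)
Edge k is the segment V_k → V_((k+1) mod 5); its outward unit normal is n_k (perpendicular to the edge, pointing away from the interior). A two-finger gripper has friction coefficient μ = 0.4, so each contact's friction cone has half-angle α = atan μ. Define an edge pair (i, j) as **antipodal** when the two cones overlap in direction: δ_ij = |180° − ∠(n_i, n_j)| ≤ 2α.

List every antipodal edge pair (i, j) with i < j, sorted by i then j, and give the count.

count = 2; pairs: (1,3), (2,4)

α = atan 0.4 = 21.80°;  2α = 43.60°
n_0 = (-0.9939, +0.1104)
n_1 = (-0.8757, -0.4828)
n_2 = (+0.5565, -0.8308)
n_3 = (+0.5292, +0.8485)
n_4 = (-0.3644, +0.9312)
  (0,1): δ = 144.79°  ·
  (0,2): δ = 49.85°  ·
  (0,3): δ = 64.39°  ·
  (0,4): δ = 117.71°  ·
  (1,2): δ = 85.06°  ·
  (1,3): δ = 29.18°  ✓
  (1,4): δ = 82.50°  ·
  (2,3): δ = 65.77°  ·
  (2,4): δ = 12.44°  ✓
  (3,4): δ = 126.68°  ·
antipodal pairs: 2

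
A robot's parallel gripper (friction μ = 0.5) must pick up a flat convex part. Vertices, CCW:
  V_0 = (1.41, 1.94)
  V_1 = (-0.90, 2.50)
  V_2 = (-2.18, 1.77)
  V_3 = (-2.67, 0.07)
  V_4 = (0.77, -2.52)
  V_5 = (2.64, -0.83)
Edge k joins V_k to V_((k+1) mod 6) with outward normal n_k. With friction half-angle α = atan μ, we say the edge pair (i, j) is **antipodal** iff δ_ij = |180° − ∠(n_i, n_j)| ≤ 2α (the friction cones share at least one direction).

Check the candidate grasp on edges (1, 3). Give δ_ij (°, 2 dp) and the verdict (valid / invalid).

α = atan 0.5 = 26.57°;  2α = 53.13°
edge 1: e_1 = (-1.28, -0.73);  n_1 = (-0.4954, +0.8687)
edge 3: e_3 = (+3.44, -2.59);  n_3 = (-0.6015, -0.7989)
∠(n_1, n_3) = 113.33°
δ = |180° − 113.33°| = 66.67°
66.67° > 2α = 53.13°  →  invalid

δ = 66.67°, invalid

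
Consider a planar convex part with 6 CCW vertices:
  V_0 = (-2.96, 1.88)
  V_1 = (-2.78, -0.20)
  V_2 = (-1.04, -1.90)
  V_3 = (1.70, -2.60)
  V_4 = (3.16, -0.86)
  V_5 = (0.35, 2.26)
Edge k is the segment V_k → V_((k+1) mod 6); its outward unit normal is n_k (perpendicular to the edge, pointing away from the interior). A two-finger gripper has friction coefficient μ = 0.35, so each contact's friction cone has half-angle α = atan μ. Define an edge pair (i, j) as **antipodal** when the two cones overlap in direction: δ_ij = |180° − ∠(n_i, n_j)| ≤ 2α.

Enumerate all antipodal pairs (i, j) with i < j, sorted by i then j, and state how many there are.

α = atan 0.35 = 19.29°;  2α = 38.58°
n_0 = (-0.9963, -0.0862)
n_1 = (-0.6988, -0.7153)
n_2 = (-0.2475, -0.9689)
n_3 = (+0.7661, -0.6428)
n_4 = (+0.7431, +0.6692)
n_5 = (-0.1141, +0.9935)
  (0,1): δ = 139.28°  ·
  (0,2): δ = 109.28°  ·
  (0,3): δ = 44.95°  ·
  (0,4): δ = 37.06°  ✓
  (0,5): δ = 91.60°  ·
  (1,2): δ = 150.00°  ·
  (1,3): δ = 85.67°  ·
  (1,4): δ = 3.66°  ✓
  (1,5): δ = 50.88°  ·
  (2,3): δ = 115.67°  ·
  (2,4): δ = 33.66°  ✓
  (2,5): δ = 20.88°  ✓
  (3,4): δ = 97.99°  ·
  (3,5): δ = 43.45°  ·
  (4,5): δ = 125.46°  ·
antipodal pairs: 4

count = 4; pairs: (0,4), (1,4), (2,4), (2,5)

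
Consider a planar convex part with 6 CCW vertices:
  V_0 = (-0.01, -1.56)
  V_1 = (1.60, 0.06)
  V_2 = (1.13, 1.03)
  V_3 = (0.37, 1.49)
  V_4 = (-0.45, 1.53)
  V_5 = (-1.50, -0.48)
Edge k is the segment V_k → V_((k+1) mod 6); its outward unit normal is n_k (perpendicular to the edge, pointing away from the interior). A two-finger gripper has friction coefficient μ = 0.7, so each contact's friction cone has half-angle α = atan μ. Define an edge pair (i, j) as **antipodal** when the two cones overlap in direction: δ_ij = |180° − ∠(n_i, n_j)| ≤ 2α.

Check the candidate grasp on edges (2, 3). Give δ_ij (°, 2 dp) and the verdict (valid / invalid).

α = atan 0.7 = 34.99°;  2α = 69.98°
edge 2: e_2 = (-0.76, +0.46);  n_2 = (+0.5178, +0.8555)
edge 3: e_3 = (-0.82, +0.04);  n_3 = (+0.0487, +0.9988)
∠(n_2, n_3) = 28.39°
δ = |180° − 28.39°| = 151.61°
151.61° > 2α = 69.98°  →  invalid

δ = 151.61°, invalid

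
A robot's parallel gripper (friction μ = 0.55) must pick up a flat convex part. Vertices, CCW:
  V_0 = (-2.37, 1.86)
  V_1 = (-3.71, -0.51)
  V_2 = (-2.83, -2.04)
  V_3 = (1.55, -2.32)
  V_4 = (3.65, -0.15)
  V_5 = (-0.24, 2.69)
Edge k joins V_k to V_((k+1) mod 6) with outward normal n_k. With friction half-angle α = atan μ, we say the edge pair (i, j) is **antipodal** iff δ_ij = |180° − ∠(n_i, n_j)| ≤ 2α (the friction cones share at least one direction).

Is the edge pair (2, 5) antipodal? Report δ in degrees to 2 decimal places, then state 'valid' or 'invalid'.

α = atan 0.55 = 28.81°;  2α = 57.62°
edge 2: e_2 = (+4.38, -0.28);  n_2 = (-0.0638, -0.9980)
edge 5: e_5 = (-2.13, -0.83);  n_5 = (-0.3631, +0.9318)
∠(n_2, n_5) = 155.05°
δ = |180° − 155.05°| = 24.95°
24.95° ≤ 2α = 57.62°  →  valid

δ = 24.95°, valid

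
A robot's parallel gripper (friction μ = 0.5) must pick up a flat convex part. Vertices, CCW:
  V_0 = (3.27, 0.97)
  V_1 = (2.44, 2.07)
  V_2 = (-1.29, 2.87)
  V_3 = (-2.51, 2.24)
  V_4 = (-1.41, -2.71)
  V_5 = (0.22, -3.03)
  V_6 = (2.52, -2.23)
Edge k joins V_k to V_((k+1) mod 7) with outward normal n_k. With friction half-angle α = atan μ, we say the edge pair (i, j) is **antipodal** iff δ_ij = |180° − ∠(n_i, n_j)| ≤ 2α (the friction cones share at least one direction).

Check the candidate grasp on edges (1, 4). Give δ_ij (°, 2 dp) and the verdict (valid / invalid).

δ = 1.00°, valid

α = atan 0.5 = 26.57°;  2α = 53.13°
edge 1: e_1 = (-3.73, +0.80);  n_1 = (+0.2097, +0.9778)
edge 4: e_4 = (+1.63, -0.32);  n_4 = (-0.1926, -0.9813)
∠(n_1, n_4) = 179.00°
δ = |180° − 179.00°| = 1.00°
1.00° ≤ 2α = 53.13°  →  valid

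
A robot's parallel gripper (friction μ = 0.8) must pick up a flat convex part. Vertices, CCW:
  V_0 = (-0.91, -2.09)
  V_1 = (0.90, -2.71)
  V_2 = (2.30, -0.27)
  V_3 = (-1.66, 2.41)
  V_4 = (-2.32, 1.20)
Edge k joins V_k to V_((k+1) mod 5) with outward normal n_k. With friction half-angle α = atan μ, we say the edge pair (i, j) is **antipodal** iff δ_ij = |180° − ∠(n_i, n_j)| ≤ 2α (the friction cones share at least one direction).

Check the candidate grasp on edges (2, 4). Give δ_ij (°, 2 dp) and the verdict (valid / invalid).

α = atan 0.8 = 38.66°;  2α = 77.32°
edge 2: e_2 = (-3.96, +2.68);  n_2 = (+0.5605, +0.8282)
edge 4: e_4 = (+1.41, -3.29);  n_4 = (-0.9191, -0.3939)
∠(n_2, n_4) = 147.29°
δ = |180° − 147.29°| = 32.71°
32.71° ≤ 2α = 77.32°  →  valid

δ = 32.71°, valid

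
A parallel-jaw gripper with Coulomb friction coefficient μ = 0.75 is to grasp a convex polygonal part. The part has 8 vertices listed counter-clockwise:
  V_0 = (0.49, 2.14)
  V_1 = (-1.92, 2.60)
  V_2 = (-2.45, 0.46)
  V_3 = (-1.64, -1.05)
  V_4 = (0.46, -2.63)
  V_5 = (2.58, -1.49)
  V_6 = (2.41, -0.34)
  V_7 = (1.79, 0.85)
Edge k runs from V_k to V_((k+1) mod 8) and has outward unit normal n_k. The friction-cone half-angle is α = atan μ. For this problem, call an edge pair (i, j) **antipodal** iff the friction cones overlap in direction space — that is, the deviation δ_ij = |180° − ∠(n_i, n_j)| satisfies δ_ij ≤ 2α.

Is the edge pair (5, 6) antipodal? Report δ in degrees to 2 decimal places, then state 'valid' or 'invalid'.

δ = 160.89°, invalid

α = atan 0.75 = 36.87°;  2α = 73.74°
edge 5: e_5 = (-0.17, +1.15);  n_5 = (+0.9892, +0.1462)
edge 6: e_6 = (-0.62, +1.19);  n_6 = (+0.8869, +0.4621)
∠(n_5, n_6) = 19.11°
δ = |180° − 19.11°| = 160.89°
160.89° > 2α = 73.74°  →  invalid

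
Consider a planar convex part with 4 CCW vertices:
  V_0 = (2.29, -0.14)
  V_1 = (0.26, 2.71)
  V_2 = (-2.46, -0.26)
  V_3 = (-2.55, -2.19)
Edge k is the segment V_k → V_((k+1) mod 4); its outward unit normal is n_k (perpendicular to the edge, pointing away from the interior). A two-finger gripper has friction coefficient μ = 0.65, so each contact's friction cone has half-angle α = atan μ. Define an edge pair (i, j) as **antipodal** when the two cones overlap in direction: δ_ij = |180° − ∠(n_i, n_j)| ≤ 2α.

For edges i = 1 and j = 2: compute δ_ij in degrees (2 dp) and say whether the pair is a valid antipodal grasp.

δ = 140.19°, invalid

α = atan 0.65 = 33.02°;  2α = 66.05°
edge 1: e_1 = (-2.72, -2.97);  n_1 = (-0.7375, +0.6754)
edge 2: e_2 = (-0.09, -1.93);  n_2 = (-0.9989, +0.0466)
∠(n_1, n_2) = 39.81°
δ = |180° − 39.81°| = 140.19°
140.19° > 2α = 66.05°  →  invalid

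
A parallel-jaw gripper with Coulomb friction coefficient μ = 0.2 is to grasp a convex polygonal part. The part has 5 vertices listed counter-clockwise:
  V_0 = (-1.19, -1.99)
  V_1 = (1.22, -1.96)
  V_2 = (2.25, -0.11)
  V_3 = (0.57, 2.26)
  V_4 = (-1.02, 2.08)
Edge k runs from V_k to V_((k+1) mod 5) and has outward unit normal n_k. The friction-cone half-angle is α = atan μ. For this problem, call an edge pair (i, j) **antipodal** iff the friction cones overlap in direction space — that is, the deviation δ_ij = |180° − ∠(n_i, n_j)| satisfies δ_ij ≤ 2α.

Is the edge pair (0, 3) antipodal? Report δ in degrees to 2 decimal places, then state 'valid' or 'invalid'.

α = atan 0.2 = 11.31°;  2α = 22.62°
edge 0: e_0 = (+2.41, +0.03);  n_0 = (+0.0124, -0.9999)
edge 3: e_3 = (-1.59, -0.18);  n_3 = (-0.1125, +0.9937)
∠(n_0, n_3) = 174.25°
δ = |180° − 174.25°| = 5.75°
5.75° ≤ 2α = 22.62°  →  valid

δ = 5.75°, valid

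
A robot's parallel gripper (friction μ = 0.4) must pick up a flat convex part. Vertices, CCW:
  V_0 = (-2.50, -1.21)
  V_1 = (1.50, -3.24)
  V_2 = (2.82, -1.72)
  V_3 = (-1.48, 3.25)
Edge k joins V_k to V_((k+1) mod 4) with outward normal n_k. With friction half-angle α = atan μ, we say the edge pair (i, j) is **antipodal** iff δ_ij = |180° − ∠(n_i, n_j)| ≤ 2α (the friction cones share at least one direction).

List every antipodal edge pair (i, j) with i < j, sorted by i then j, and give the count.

count = 2; pairs: (0,2), (1,3)

α = atan 0.4 = 21.80°;  2α = 43.60°
n_0 = (-0.4526, -0.8917)
n_1 = (+0.7550, -0.6557)
n_2 = (+0.7562, +0.6543)
n_3 = (-0.9748, +0.2229)
  (0,1): δ = 104.06°  ·
  (0,2): δ = 22.23°  ✓
  (0,3): δ = 104.03°  ·
  (1,2): δ = 98.16°  ·
  (1,3): δ = 28.09°  ✓
  (2,3): δ = 53.75°  ·
antipodal pairs: 2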